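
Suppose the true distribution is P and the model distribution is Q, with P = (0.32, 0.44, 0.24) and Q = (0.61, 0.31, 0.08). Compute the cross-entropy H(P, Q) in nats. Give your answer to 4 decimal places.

H(P,Q) = −Σ p·ln q.
  −0.32·ln(0.61) = 0.15817
  −0.44·ln(0.31) = 0.51532
  −0.24·ln(0.08) = 0.60617
H(P,Q) = 1.2797 nats.

1.2797 nats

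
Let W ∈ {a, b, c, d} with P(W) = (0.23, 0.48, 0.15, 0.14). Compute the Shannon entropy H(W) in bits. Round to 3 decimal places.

H(W) = −Σ p·log₂ p.
  −(0.23)·log₂(0.23) = 0.4877
  −(0.48)·log₂(0.48) = 0.5083
  −(0.15)·log₂(0.15) = 0.4105
  −(0.14)·log₂(0.14) = 0.3971
Sum: 0.4877 + 0.5083 + 0.4105 + 0.3971 = 1.804 bits.

1.804 bits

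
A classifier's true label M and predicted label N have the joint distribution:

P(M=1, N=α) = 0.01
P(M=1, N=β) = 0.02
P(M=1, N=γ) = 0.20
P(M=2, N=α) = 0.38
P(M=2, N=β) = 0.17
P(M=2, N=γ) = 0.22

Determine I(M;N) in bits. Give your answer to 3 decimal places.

0.199 bits

Marginals: p(M) = (0.2300, 0.7700), p(N) = (0.3900, 0.1900, 0.4200).
I(M;N) = H(M) + H(N) − H(M,N).
H(M) = 0.7780, H(N) = 1.5107, H(M,N) = 2.0893.
I(M;N) = 0.7780 + 1.5107 − 2.0893 = 0.199 bits.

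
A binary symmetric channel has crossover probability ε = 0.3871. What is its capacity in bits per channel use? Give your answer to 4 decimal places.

0.0371 bits

Binary symmetric channel: C = 1 − h₂(ε) where h₂ is the binary entropy function.
h₂(0.3871) = −0.3871·log₂0.3871 − 0.6129·log₂0.6129 = 0.9629.
C = 1 − 0.9629 = 0.0371 bits per channel use.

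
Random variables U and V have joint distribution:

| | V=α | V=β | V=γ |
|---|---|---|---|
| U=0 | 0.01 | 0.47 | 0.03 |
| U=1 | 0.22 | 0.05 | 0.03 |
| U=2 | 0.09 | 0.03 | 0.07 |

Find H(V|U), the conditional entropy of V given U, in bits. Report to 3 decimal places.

0.840 bits

Marginals: p(U) = (0.5100, 0.3000, 0.1900), p(V) = (0.3200, 0.5500, 0.1300).
H(V|U) = Σ p(U) · H(V|U=·).
  U=0: p=0.5100, H(V|U=0) = 0.4603
  U=1: p=0.3000, H(V|U=1) = 1.0912
  U=2: p=0.1900, H(V|U=2) = 1.4618
Weighted sum = 0.840 bits.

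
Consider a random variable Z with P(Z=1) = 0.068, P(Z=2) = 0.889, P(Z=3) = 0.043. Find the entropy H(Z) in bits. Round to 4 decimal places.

0.6098 bits

H(Z) = −Σ p·log₂ p.
  −(0.068)·log₂(0.068) = 0.26373
  −(0.889)·log₂(0.889) = 0.15090
  −(0.043)·log₂(0.043) = 0.19520
Sum: 0.26373 + 0.15090 + 0.19520 = 0.6098 bits.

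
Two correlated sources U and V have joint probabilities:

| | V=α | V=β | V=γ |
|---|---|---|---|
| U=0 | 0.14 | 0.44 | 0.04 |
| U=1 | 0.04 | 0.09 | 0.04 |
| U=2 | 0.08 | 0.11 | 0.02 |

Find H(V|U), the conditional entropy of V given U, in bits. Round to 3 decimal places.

1.208 bits

Marginals: p(U) = (0.6200, 0.1700, 0.2100), p(V) = (0.2600, 0.6400, 0.1000).
H(V|U) = Σ p(U) · H(V|U=·).
  U=0: p=0.6200, H(V|U=0) = 1.0910
  U=1: p=0.1700, H(V|U=1) = 1.4681
  U=2: p=0.2100, H(V|U=2) = 1.3421
Weighted sum = 1.208 bits.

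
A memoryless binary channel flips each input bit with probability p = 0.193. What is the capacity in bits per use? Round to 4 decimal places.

0.2923 bits

Binary symmetric channel: C = 1 − h₂(ε) where h₂ is the binary entropy function.
h₂(0.193) = −0.193·log₂0.193 − 0.807·log₂0.807 = 0.7077.
C = 1 − 0.7077 = 0.2923 bits per channel use.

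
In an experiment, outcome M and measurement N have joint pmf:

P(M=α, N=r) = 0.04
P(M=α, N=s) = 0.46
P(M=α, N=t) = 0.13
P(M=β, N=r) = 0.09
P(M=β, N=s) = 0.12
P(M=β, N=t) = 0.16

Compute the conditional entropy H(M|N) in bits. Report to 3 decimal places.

0.830 bits

Chain rule: H(M|N) = H(M,N) − H(N).
Marginals: p(M) = (0.6300, 0.3700), p(N) = (0.1300, 0.5800, 0.2900).
H(M,N) = 2.1865 bits; H(N) = 1.3564 bits.
H(M|N) = 2.1865 − 1.3564 = 0.830 bits.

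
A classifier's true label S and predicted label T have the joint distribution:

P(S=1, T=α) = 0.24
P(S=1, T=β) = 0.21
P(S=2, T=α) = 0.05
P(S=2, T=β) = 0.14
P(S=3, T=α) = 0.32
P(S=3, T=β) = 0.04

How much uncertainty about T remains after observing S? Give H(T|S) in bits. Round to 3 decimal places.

0.788 bits

Chain rule: H(T|S) = H(S,T) − H(S).
Marginals: p(S) = (0.4500, 0.1900, 0.3600), p(T) = (0.6100, 0.3900).
H(S,T) = 2.2920 bits; H(S) = 1.5042 bits.
H(T|S) = 2.2920 − 1.5042 = 0.788 bits.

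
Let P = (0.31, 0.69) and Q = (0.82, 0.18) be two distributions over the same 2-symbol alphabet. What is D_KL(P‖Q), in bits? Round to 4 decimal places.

D(P‖Q) = Σ p·log₂(p/q).
  0.31·log₂(0.31/0.82) = -0.43504
  0.69·log₂(0.69/0.18) = 1.33763
D(P‖Q) = 0.9026 bits.

0.9026 bits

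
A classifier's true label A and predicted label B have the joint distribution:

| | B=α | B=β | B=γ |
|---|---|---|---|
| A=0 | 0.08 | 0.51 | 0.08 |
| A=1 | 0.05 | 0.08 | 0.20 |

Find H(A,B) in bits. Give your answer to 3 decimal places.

2.050 bits

H(A,B) = −Σ p(x,y)·log₂ p(x,y) over all 6 cells.
  cell (0,α): −0.08·log₂0.08 = 0.2915
  cell (0,β): −0.51·log₂0.51 = 0.4954
  cell (0,γ): −0.08·log₂0.08 = 0.2915
  cell (1,α): −0.05·log₂0.05 = 0.2161
  cell (1,β): −0.08·log₂0.08 = 0.2915
  cell (1,γ): −0.20·log₂0.20 = 0.4644
Sum = 2.050 bits.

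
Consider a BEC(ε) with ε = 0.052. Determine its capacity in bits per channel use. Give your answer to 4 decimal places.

0.9480 bits

Binary erasure channel: capacity C = 1 − ε.
C = 1 − 0.052 = 0.9480 bits per channel use.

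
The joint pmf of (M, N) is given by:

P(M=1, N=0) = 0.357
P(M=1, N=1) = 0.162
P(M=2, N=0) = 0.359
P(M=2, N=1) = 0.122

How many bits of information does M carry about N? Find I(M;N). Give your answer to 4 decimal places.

0.0030 bits

Marginals: p(M) = (0.5190, 0.4810), p(N) = (0.7160, 0.2840).
I(M;N) = Σ p(x,y)·log₂[p(x,y)/(p(x)p(y))].
  (1,0): 0.357·log₂(0.9607) = -0.02065
  (1,1): 0.162·log₂(1.0991) = 0.02208
  (2,0): 0.359·log₂(1.0424) = 0.02151
  (2,1): 0.122·log₂(0.8931) = -0.01990
Sum = 0.0030 bits.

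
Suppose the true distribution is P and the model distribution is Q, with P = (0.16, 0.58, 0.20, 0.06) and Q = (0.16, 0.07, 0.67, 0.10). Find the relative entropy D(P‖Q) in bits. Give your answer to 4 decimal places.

1.3763 bits

D(P‖Q) = Σ p·log₂(p/q).
  0.16·log₂(0.16/0.16) = 0.00000
  0.58·log₂(0.58/0.07) = 1.76936
  0.20·log₂(0.20/0.67) = -0.34883
  0.06·log₂(0.06/0.10) = -0.04422
D(P‖Q) = 1.3763 bits.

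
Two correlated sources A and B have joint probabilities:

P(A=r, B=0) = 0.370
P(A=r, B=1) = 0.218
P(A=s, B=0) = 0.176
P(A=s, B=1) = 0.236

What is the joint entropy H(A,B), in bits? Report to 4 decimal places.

H(A,B) = −Σ p(x,y)·log₂ p(x,y) over all 4 cells.
  cell (r,0): −0.370·log₂0.370 = 0.53073
  cell (r,1): −0.218·log₂0.218 = 0.47908
  cell (s,0): −0.176·log₂0.176 = 0.44112
  cell (s,1): −0.236·log₂0.236 = 0.49162
Sum = 1.9425 bits.

1.9425 bits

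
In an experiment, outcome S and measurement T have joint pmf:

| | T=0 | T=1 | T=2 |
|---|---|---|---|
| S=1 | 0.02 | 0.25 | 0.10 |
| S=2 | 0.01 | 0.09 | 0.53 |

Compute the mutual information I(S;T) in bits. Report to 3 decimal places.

Marginals: p(S) = (0.3700, 0.6300), p(T) = (0.0300, 0.3400, 0.6300).
I(S;T) = H(S) + H(T) − H(S,T).
H(S) = 0.9507, H(T) = 1.1009, H(S,T) = 1.8096.
I(S;T) = 0.9507 + 1.1009 − 1.8096 = 0.242 bits.

0.242 bits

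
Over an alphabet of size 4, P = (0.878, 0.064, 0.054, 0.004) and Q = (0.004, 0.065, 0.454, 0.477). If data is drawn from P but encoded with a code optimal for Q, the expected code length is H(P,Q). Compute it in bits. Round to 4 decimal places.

H(P,Q) = −Σ p·log₂ q.
  −0.878·log₂(0.004) = 6.99396
  −0.064·log₂(0.065) = 0.25238
  −0.054·log₂(0.454) = 0.06152
  −0.004·log₂(0.477) = 0.00427
H(P,Q) = 7.3121 bits.

7.3121 bits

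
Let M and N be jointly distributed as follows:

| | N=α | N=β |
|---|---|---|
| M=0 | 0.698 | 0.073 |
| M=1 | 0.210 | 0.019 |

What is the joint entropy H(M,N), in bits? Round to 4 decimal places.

1.2192 bits

H(M,N) = −Σ p(x,y)·log₂ p(x,y) over all 4 cells.
  cell (0,α): −0.698·log₂0.698 = 0.36205
  cell (0,β): −0.073·log₂0.073 = 0.27565
  cell (1,α): −0.210·log₂0.210 = 0.47282
  cell (1,β): −0.019·log₂0.019 = 0.10864
Sum = 1.2192 bits.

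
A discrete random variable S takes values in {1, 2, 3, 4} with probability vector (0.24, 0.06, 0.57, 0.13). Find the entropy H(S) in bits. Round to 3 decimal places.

1.583 bits

H(S) = −Σ p·log₂ p.
  −(0.24)·log₂(0.24) = 0.4941
  −(0.06)·log₂(0.06) = 0.2435
  −(0.57)·log₂(0.57) = 0.4623
  −(0.13)·log₂(0.13) = 0.3826
Sum: 0.4941 + 0.2435 + 0.4623 + 0.3826 = 1.583 bits.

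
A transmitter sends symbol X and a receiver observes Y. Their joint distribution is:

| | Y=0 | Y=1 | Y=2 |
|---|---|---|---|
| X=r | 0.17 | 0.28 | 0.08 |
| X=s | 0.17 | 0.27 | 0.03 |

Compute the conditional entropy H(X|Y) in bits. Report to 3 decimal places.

Chain rule: H(X|Y) = H(X,Y) − H(Y).
Marginals: p(X) = (0.5300, 0.4700), p(Y) = (0.3400, 0.5500, 0.1100).
H(X,Y) = 2.3367 bits; H(Y) = 1.3538 bits.
H(X|Y) = 2.3367 − 1.3538 = 0.983 bits.

0.983 bits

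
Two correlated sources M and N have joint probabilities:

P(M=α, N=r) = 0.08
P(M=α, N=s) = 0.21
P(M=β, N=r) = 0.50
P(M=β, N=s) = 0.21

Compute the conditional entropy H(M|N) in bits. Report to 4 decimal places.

Marginals: p(M) = (0.2900, 0.7100), p(N) = (0.5800, 0.4200).
H(M|N) = Σ p(N) · H(M|N=·).
  N=r: p=0.5800, H(M|N=r) = 0.5788
  N=s: p=0.4200, H(M|N=s) = 1.0000
Weighted sum = 0.7557 bits.

0.7557 bits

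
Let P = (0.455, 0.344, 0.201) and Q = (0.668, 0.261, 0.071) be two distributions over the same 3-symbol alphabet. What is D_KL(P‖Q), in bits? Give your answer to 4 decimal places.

0.1867 bits

D(P‖Q) = Σ p·log₂(p/q).
  0.455·log₂(0.455/0.668) = -0.25206
  0.344·log₂(0.344/0.261) = 0.13704
  0.201·log₂(0.201/0.071) = 0.30176
D(P‖Q) = 0.1867 bits.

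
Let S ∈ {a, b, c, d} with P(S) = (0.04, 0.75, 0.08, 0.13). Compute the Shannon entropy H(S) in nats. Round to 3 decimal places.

H(S) = −Σ p·ln p.
  −(0.04)·ln(0.04) = 0.1288
  −(0.75)·ln(0.75) = 0.2158
  −(0.08)·ln(0.08) = 0.2021
  −(0.13)·ln(0.13) = 0.2652
Sum: 0.1288 + 0.2158 + 0.2021 + 0.2652 = 0.812 nats.

0.812 nats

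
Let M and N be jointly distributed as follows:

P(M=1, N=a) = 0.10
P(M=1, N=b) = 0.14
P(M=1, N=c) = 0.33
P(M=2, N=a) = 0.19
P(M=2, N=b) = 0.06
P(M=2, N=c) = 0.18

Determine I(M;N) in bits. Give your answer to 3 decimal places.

0.062 bits

Marginals: p(M) = (0.5700, 0.4300), p(N) = (0.2900, 0.2000, 0.5100).
I(M;N) = H(M) + H(N) − H(M,N).
H(M) = 0.9858, H(N) = 1.4777, H(M,N) = 2.4012.
I(M;N) = 0.9858 + 1.4777 − 2.4012 = 0.062 bits.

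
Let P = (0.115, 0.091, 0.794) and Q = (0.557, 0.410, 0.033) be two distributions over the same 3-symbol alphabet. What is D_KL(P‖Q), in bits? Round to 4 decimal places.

D(P‖Q) = Σ p·log₂(p/q).
  0.115·log₂(0.115/0.557) = -0.26174
  0.091·log₂(0.091/0.410) = -0.19762
  0.794·log₂(0.794/0.033) = 3.64335
D(P‖Q) = 3.1840 bits.

3.1840 bits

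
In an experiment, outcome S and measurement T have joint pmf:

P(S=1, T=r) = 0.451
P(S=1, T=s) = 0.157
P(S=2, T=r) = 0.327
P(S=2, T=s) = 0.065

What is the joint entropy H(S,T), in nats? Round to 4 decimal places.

H(S,T) = −Σ p(x,y)·ln p(x,y) over all 4 cells.
  cell (1,r): −0.451·ln0.451 = 0.35913
  cell (1,s): −0.157·ln0.157 = 0.29069
  cell (2,r): −0.327·ln0.327 = 0.36552
  cell (2,s): −0.065·ln0.065 = 0.17767
Sum = 1.1930 nats.

1.1930 nats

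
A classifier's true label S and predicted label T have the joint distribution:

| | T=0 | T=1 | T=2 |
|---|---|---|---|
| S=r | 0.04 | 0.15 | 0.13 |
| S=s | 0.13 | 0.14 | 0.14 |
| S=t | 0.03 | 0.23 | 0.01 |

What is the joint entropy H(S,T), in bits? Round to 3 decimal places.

2.862 bits

H(S,T) = −Σ p(x,y)·log₂ p(x,y) over all 9 cells.
  cell (r,0): −0.04·log₂0.04 = 0.1858
  cell (r,1): −0.15·log₂0.15 = 0.4105
  cell (r,2): −0.13·log₂0.13 = 0.3826
  cell (s,0): −0.13·log₂0.13 = 0.3826
  cell (s,1): −0.14·log₂0.14 = 0.3971
  cell (s,2): −0.14·log₂0.14 = 0.3971
  cell (t,0): −0.03·log₂0.03 = 0.1518
  cell (t,1): −0.23·log₂0.23 = 0.4877
  cell (t,2): −0.01·log₂0.01 = 0.0664
Sum = 2.862 bits.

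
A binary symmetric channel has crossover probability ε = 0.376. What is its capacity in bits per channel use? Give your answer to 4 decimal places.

0.0448 bits

Binary symmetric channel: C = 1 − h₂(ε) where h₂ is the binary entropy function.
h₂(0.376) = −0.376·log₂0.376 − 0.624·log₂0.624 = 0.9552.
C = 1 − 0.9552 = 0.0448 bits per channel use.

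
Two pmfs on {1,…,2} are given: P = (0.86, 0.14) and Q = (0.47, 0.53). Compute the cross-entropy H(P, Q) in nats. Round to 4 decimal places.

H(P,Q) = −Σ p·ln q.
  −0.86·ln(0.47) = 0.64932
  −0.14·ln(0.53) = 0.08888
H(P,Q) = 0.7382 nats.

0.7382 nats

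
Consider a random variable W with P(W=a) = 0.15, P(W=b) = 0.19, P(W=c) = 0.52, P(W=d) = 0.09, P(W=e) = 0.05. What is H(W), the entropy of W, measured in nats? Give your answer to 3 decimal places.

H(W) = −Σ p·ln p.
  −(0.15)·ln(0.15) = 0.2846
  −(0.19)·ln(0.19) = 0.3155
  −(0.52)·ln(0.52) = 0.3400
  −(0.09)·ln(0.09) = 0.2167
  −(0.05)·ln(0.05) = 0.1498
Sum: 0.2846 + 0.3155 + 0.3400 + 0.2167 + 0.1498 = 1.307 nats.

1.307 nats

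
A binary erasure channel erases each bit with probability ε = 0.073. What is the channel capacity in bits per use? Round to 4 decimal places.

0.9270 bits

Binary erasure channel: capacity C = 1 − ε.
C = 1 − 0.073 = 0.9270 bits per channel use.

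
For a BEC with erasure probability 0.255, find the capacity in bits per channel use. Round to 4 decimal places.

0.7450 bits

Binary erasure channel: capacity C = 1 − ε.
C = 1 − 0.255 = 0.7450 bits per channel use.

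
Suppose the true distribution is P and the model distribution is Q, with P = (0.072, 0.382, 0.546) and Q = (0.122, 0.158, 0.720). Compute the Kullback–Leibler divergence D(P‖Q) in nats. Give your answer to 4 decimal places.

0.1482 nats

D(P‖Q) = Σ p·ln(p/q).
  0.072·ln(0.072/0.122) = -0.03797
  0.382·ln(0.382/0.158) = 0.33724
  0.546·ln(0.546/0.720) = -0.15104
D(P‖Q) = 0.1482 nats.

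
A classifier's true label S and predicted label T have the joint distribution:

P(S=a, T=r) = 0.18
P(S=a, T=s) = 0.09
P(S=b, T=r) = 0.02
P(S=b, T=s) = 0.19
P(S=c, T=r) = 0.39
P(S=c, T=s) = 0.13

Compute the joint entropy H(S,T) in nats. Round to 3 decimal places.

H(S,T) = −Σ p(x,y)·ln p(x,y) over all 6 cells.
  cell (a,r): −0.18·ln0.18 = 0.3087
  cell (a,s): −0.09·ln0.09 = 0.2167
  cell (b,r): −0.02·ln0.02 = 0.0782
  cell (b,s): −0.19·ln0.19 = 0.3155
  cell (c,r): −0.39·ln0.39 = 0.3672
  cell (c,s): −0.13·ln0.13 = 0.2652
Sum = 1.552 nats.

1.552 nats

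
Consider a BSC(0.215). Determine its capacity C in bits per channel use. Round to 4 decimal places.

0.2491 bits

Binary symmetric channel: C = 1 − h₂(ε) where h₂ is the binary entropy function.
h₂(0.215) = −0.215·log₂0.215 − 0.785·log₂0.785 = 0.7509.
C = 1 − 0.7509 = 0.2491 bits per channel use.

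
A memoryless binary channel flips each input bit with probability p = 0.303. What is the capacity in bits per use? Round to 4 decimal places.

Binary symmetric channel: C = 1 − h₂(ε) where h₂ is the binary entropy function.
h₂(0.303) = −0.303·log₂0.303 − 0.697·log₂0.697 = 0.8849.
C = 1 − 0.8849 = 0.1151 bits per channel use.

0.1151 bits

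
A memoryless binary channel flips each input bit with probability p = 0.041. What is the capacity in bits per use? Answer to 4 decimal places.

Binary symmetric channel: C = 1 − h₂(ε) where h₂ is the binary entropy function.
h₂(0.041) = −0.041·log₂0.041 − 0.959·log₂0.959 = 0.2469.
C = 1 − 0.2469 = 0.7531 bits per channel use.

0.7531 bits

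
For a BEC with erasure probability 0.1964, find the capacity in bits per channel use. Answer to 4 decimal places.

Binary erasure channel: capacity C = 1 − ε.
C = 1 − 0.1964 = 0.8036 bits per channel use.

0.8036 bits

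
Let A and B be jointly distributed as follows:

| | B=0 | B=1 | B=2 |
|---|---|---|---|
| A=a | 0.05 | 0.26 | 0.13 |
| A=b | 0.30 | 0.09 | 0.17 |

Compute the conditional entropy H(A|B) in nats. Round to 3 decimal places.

0.548 nats

Chain rule: H(A|B) = H(A,B) − H(B).
Marginals: p(A) = (0.4400, 0.5600), p(B) = (0.3500, 0.3500, 0.3000).
H(A,B) = 1.6444 nats; H(B) = 1.0961 nats.
H(A|B) = 1.6444 − 1.0961 = 0.548 nats.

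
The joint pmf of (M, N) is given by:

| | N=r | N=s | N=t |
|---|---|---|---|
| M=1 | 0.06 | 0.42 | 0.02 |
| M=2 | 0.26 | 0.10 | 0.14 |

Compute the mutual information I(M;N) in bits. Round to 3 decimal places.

Marginals: p(M) = (0.5000, 0.5000), p(N) = (0.3200, 0.5200, 0.1600).
I(M;N) = Σ p(x,y)·log₂[p(x,y)/(p(x)p(y))].
  (1,r): 0.06·log₂(0.3750) = -0.0849
  (1,s): 0.42·log₂(1.6154) = 0.2906
  (1,t): 0.02·log₂(0.2500) = -0.0400
  (2,r): 0.26·log₂(1.6250) = 0.1821
  (2,s): 0.10·log₂(0.3846) = -0.1379
  (2,t): 0.14·log₂(1.7500) = 0.1130
Sum = 0.323 bits.

0.323 bits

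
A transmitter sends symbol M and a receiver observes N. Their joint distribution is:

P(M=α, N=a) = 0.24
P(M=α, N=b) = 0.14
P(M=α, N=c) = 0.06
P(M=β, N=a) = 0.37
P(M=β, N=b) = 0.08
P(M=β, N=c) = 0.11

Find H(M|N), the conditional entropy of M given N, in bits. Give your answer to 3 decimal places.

0.957 bits

Chain rule: H(M|N) = H(M,N) − H(N).
Marginals: p(M) = (0.4400, 0.5600), p(N) = (0.6100, 0.2200, 0.1700).
H(M,N) = 2.3073 bits; H(N) = 1.3502 bits.
H(M|N) = 2.3073 − 1.3502 = 0.957 bits.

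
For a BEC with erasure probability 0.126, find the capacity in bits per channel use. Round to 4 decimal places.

Binary erasure channel: capacity C = 1 − ε.
C = 1 − 0.126 = 0.8740 bits per channel use.

0.8740 bits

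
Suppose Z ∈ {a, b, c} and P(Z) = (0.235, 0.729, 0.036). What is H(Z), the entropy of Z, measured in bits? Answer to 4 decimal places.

0.9961 bits

H(Z) = −Σ p·log₂ p.
  −(0.235)·log₂(0.235) = 0.49098
  −(0.729)·log₂(0.729) = 0.33243
  −(0.036)·log₂(0.036) = 0.17265
Sum: 0.49098 + 0.33243 + 0.17265 = 0.9961 bits.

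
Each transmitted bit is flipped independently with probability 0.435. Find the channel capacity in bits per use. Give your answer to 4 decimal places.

Binary symmetric channel: C = 1 − h₂(ε) where h₂ is the binary entropy function.
h₂(0.435) = −0.435·log₂0.435 − 0.565·log₂0.565 = 0.9878.
C = 1 − 0.9878 = 0.0122 bits per channel use.

0.0122 bits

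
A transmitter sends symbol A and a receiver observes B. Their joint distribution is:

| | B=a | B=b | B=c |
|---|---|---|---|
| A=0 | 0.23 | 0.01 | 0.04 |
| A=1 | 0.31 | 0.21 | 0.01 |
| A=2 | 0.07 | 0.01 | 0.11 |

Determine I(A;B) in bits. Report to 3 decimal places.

0.312 bits

Marginals: p(A) = (0.2800, 0.5300, 0.1900), p(B) = (0.6100, 0.2300, 0.1600).
I(A;B) = H(A) + H(B) − H(A,B).
H(A) = 1.4549, H(B) = 1.3457, H(A,B) = 2.4882.
I(A;B) = 1.4549 + 1.3457 − 2.4882 = 0.312 bits.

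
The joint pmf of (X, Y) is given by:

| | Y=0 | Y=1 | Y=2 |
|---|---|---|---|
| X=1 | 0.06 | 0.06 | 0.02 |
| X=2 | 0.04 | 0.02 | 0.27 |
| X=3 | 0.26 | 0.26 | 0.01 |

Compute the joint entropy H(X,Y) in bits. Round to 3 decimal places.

2.486 bits

H(X,Y) = −Σ p(x,y)·log₂ p(x,y) over all 9 cells.
  cell (1,0): −0.06·log₂0.06 = 0.2435
  cell (1,1): −0.06·log₂0.06 = 0.2435
  cell (1,2): −0.02·log₂0.02 = 0.1129
  cell (2,0): −0.04·log₂0.04 = 0.1858
  cell (2,1): −0.02·log₂0.02 = 0.1129
  cell (2,2): −0.27·log₂0.27 = 0.5100
  cell (3,0): −0.26·log₂0.26 = 0.5053
  cell (3,1): −0.26·log₂0.26 = 0.5053
  cell (3,2): −0.01·log₂0.01 = 0.0664
Sum = 2.486 bits.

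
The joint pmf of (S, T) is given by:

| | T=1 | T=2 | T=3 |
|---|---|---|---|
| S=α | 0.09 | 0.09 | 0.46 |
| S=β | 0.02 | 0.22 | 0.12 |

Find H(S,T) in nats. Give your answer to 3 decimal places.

1.456 nats

H(S,T) = −Σ p(x,y)·ln p(x,y) over all 6 cells.
  cell (α,1): −0.09·ln0.09 = 0.2167
  cell (α,2): −0.09·ln0.09 = 0.2167
  cell (α,3): −0.46·ln0.46 = 0.3572
  cell (β,1): −0.02·ln0.02 = 0.0782
  cell (β,2): −0.22·ln0.22 = 0.3331
  cell (β,3): −0.12·ln0.12 = 0.2544
Sum = 1.456 nats.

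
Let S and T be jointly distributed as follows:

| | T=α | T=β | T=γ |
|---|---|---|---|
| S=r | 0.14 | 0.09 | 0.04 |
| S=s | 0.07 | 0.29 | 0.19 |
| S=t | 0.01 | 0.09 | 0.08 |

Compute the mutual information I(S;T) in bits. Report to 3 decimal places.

Marginals: p(S) = (0.2700, 0.5500, 0.1800), p(T) = (0.2200, 0.4700, 0.3100).
I(S;T) = Σ p(x,y)·log₂[p(x,y)/(p(x)p(y))].
  (r,α): 0.14·log₂(2.3569) = 0.1732
  (r,β): 0.09·log₂(0.7092) = -0.0446
  (r,γ): 0.04·log₂(0.4779) = -0.0426
  (s,α): 0.07·log₂(0.5785) = -0.0553
  (s,β): 0.29·log₂(1.1219) = 0.0481
  (s,γ): 0.19·log₂(1.1144) = 0.0297
  (t,α): 0.01·log₂(0.2525) = -0.0199
  (t,β): 0.09·log₂(1.0638) = 0.0080
  (t,γ): 0.08·log₂(1.4337) = 0.0416
Sum = 0.138 bits.

0.138 bits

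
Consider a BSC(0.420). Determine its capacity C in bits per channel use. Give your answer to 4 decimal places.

0.0185 bits

Binary symmetric channel: C = 1 − h₂(ε) where h₂ is the binary entropy function.
h₂(0.420) = −0.420·log₂0.420 − 0.580·log₂0.580 = 0.9815.
C = 1 − 0.9815 = 0.0185 bits per channel use.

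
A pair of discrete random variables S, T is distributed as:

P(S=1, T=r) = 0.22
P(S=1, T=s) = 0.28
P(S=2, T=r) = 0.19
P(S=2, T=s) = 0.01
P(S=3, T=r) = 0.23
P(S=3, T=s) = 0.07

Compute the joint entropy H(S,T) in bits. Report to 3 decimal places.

2.273 bits

H(S,T) = −Σ p(x,y)·log₂ p(x,y) over all 6 cells.
  cell (1,r): −0.22·log₂0.22 = 0.4806
  cell (1,s): −0.28·log₂0.28 = 0.5142
  cell (2,r): −0.19·log₂0.19 = 0.4552
  cell (2,s): −0.01·log₂0.01 = 0.0664
  cell (3,r): −0.23·log₂0.23 = 0.4877
  cell (3,s): −0.07·log₂0.07 = 0.2686
Sum = 2.273 bits.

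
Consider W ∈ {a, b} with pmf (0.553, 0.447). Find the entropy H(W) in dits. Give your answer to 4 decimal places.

H(W) = −Σ p·log₁₀ p.
  −(0.553)·log₁₀(0.553) = 0.14227
  −(0.447)·log₁₀(0.447) = 0.15631
Sum: 0.14227 + 0.15631 = 0.2986 dits.

0.2986 dits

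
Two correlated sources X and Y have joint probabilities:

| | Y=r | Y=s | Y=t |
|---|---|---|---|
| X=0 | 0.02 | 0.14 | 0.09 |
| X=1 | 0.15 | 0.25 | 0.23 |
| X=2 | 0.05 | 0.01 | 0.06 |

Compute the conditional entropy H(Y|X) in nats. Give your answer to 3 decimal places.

Marginals: p(X) = (0.2500, 0.6300, 0.1200), p(Y) = (0.2200, 0.4000, 0.3800).
H(Y|X) = Σ p(X) · H(Y|X=·).
  X=0: p=0.2500, H(Y|X=0) = 0.8946
  X=1: p=0.6300, H(Y|X=1) = 1.0763
  X=2: p=0.1200, H(Y|X=2) = 0.9184
Weighted sum = 1.012 nats.

1.012 nats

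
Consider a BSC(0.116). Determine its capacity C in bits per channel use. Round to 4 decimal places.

0.4822 bits

Binary symmetric channel: C = 1 − h₂(ε) where h₂ is the binary entropy function.
h₂(0.116) = −0.116·log₂0.116 − 0.884·log₂0.884 = 0.5178.
C = 1 − 0.5178 = 0.4822 bits per channel use.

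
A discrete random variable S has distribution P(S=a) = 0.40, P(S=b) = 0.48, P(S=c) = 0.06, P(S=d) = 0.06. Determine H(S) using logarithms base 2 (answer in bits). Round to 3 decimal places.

1.524 bits

H(S) = −Σ p·log₂ p.
  −(0.40)·log₂(0.40) = 0.5288
  −(0.48)·log₂(0.48) = 0.5083
  −(0.06)·log₂(0.06) = 0.2435
  −(0.06)·log₂(0.06) = 0.2435
Sum: 0.5288 + 0.5083 + 0.2435 + 0.2435 = 1.524 bits.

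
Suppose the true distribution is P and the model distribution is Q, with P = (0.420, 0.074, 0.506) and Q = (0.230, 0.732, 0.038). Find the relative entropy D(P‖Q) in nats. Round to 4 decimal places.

1.3933 nats

D(P‖Q) = Σ p·ln(p/q).
  0.420·ln(0.420/0.230) = 0.25291
  0.074·ln(0.074/0.732) = -0.16959
  0.506·ln(0.506/0.038) = 1.31001
D(P‖Q) = 1.3933 nats.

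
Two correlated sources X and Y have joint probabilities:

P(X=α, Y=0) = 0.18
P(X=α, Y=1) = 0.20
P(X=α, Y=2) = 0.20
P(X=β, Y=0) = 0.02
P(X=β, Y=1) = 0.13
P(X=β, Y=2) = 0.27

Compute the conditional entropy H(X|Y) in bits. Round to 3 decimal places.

0.875 bits

Chain rule: H(X|Y) = H(X,Y) − H(Y).
Marginals: p(X) = (0.5800, 0.4200), p(Y) = (0.2000, 0.3300, 0.4700).
H(X,Y) = 2.3796 bits; H(Y) = 1.5042 bits.
H(X|Y) = 2.3796 − 1.5042 = 0.875 bits.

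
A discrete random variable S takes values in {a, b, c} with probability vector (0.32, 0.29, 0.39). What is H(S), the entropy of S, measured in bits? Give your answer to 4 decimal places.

1.5737 bits

H(S) = −Σ p·log₂ p.
  −(0.32)·log₂(0.32) = 0.52603
  −(0.29)·log₂(0.29) = 0.51790
  −(0.39)·log₂(0.39) = 0.52980
Sum: 0.52603 + 0.51790 + 0.52980 = 1.5737 bits.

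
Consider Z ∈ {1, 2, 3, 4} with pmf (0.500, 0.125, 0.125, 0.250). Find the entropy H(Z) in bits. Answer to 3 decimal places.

H(Z) = −Σ p·log₂ p.
  −(0.500)·log₂(0.500) = 0.5000
  −(0.125)·log₂(0.125) = 0.3750
  −(0.125)·log₂(0.125) = 0.3750
  −(0.250)·log₂(0.250) = 0.5000
Sum: 0.5000 + 0.3750 + 0.3750 + 0.5000 = 1.750 bits.

1.750 bits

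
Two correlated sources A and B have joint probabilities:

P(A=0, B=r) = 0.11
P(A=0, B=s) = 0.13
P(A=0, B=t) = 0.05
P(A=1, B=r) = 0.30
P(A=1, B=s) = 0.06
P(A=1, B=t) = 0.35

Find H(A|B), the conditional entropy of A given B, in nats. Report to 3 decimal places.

Marginals: p(A) = (0.2900, 0.7100), p(B) = (0.4100, 0.1900, 0.4000).
H(A|B) = Σ p(B) · H(A|B=·).
  B=r: p=0.4100, H(A|B=r) = 0.5816
  B=s: p=0.1900, H(A|B=s) = 0.6237
  B=t: p=0.4000, H(A|B=t) = 0.3768
Weighted sum = 0.508 nats.

0.508 nats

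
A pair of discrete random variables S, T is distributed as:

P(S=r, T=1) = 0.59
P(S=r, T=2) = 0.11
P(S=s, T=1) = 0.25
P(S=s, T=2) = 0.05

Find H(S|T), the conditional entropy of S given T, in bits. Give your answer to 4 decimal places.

0.8812 bits

Marginals: p(S) = (0.7000, 0.3000), p(T) = (0.8400, 0.1600).
H(S|T) = Σ p(T) · H(S|T=·).
  T=1: p=0.8400, H(S|T=1) = 0.8784
  T=2: p=0.1600, H(S|T=2) = 0.8960
Weighted sum = 0.8812 bits.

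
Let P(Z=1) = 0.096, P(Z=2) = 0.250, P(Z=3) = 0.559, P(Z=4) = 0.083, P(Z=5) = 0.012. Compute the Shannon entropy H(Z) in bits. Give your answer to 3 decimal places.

H(Z) = −Σ p·log₂ p.
  −(0.096)·log₂(0.096) = 0.3246
  −(0.250)·log₂(0.250) = 0.5000
  −(0.559)·log₂(0.559) = 0.4690
  −(0.083)·log₂(0.083) = 0.2980
  −(0.012)·log₂(0.012) = 0.0766
Sum: 0.3246 + 0.5000 + 0.4690 + 0.2980 + 0.0766 = 1.668 bits.

1.668 bits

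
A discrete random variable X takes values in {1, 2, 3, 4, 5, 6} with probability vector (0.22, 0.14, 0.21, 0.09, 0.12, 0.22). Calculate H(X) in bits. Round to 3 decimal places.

H(X) = −Σ p·log₂ p.
  −(0.22)·log₂(0.22) = 0.4806
  −(0.14)·log₂(0.14) = 0.3971
  −(0.21)·log₂(0.21) = 0.4728
  −(0.09)·log₂(0.09) = 0.3127
  −(0.12)·log₂(0.12) = 0.3671
  −(0.22)·log₂(0.22) = 0.4806
Sum: 0.4806 + 0.3971 + 0.4728 + 0.3127 + 0.3671 + 0.4806 = 2.511 bits.

2.511 bits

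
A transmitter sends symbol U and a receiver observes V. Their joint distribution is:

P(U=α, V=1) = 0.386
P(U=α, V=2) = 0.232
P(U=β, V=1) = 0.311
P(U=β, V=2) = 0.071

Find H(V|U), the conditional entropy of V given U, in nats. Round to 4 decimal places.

Chain rule: H(V|U) = H(U,V) − H(U).
Marginals: p(U) = (0.6180, 0.3820), p(V) = (0.6970, 0.3030).
H(U,V) = 1.2574 nats; H(U) = 0.6650 nats.
H(V|U) = 1.2574 − 0.6650 = 0.5924 nats.

0.5924 nats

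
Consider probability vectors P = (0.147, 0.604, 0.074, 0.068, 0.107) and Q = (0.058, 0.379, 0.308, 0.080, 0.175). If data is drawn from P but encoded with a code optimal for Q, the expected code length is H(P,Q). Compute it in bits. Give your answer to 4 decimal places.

2.0919 bits

H(P,Q) = −Σ p·log₂ q.
  −0.147·log₂(0.058) = 0.60385
  −0.604·log₂(0.379) = 0.84544
  −0.074·log₂(0.308) = 0.12573
  −0.068·log₂(0.080) = 0.24778
  −0.107·log₂(0.175) = 0.26906
H(P,Q) = 2.0919 bits.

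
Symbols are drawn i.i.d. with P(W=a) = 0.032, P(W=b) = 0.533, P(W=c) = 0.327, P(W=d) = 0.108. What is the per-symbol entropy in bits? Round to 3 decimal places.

H(W) = −Σ p·log₂ p.
  −(0.032)·log₂(0.032) = 0.1589
  −(0.533)·log₂(0.533) = 0.4839
  −(0.327)·log₂(0.327) = 0.5273
  −(0.108)·log₂(0.108) = 0.3468
Sum: 0.1589 + 0.4839 + 0.5273 + 0.3468 = 1.517 bits.

1.517 bits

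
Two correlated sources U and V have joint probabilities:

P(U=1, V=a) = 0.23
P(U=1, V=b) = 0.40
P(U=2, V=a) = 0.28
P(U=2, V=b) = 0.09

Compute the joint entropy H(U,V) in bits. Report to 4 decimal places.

H(U,V) = −Σ p(x,y)·log₂ p(x,y) over all 4 cells.
  cell (1,a): −0.23·log₂0.23 = 0.48767
  cell (1,b): −0.40·log₂0.40 = 0.52877
  cell (2,a): −0.28·log₂0.28 = 0.51422
  cell (2,b): −0.09·log₂0.09 = 0.31265
Sum = 1.8433 bits.

1.8433 bits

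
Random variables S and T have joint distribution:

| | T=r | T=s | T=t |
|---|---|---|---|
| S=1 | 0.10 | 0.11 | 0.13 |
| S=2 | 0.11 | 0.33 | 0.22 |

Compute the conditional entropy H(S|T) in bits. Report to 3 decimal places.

0.900 bits

Chain rule: H(S|T) = H(S,T) − H(T).
Marginals: p(S) = (0.3400, 0.6600), p(T) = (0.2100, 0.4400, 0.3500).
H(S,T) = 2.4238 bits; H(T) = 1.5241 bits.
H(S|T) = 2.4238 − 1.5241 = 0.900 bits.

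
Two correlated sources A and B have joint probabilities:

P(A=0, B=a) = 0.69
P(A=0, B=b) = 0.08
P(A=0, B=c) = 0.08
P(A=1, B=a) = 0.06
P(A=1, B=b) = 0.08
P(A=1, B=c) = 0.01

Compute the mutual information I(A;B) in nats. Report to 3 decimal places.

Marginals: p(A) = (0.8500, 0.1500), p(B) = (0.7500, 0.1600, 0.0900).
I(A;B) = H(A) + H(B) − H(A,B).
H(A) = 0.4227, H(B) = 0.7257, H(A,B) = 1.0771.
I(A;B) = 0.4227 + 0.7257 − 1.0771 = 0.071 nats.

0.071 nats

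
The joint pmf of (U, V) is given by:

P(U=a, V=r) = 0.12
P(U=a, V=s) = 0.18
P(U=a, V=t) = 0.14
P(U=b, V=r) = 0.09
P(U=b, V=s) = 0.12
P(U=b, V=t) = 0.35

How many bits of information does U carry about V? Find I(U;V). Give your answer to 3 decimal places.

Marginals: p(U) = (0.4400, 0.5600), p(V) = (0.2100, 0.3000, 0.4900).
I(U;V) = Σ p(x,y)·log₂[p(x,y)/(p(x)p(y))].
  (a,r): 0.12·log₂(1.2987) = 0.0452
  (a,s): 0.18·log₂(1.3636) = 0.0805
  (a,t): 0.14·log₂(0.6494) = -0.0872
  (b,r): 0.09·log₂(0.7653) = -0.0347
  (b,s): 0.12·log₂(0.7143) = -0.0583
  (b,t): 0.35·log₂(1.2755) = 0.1229
Sum = 0.068 bits.

0.068 bits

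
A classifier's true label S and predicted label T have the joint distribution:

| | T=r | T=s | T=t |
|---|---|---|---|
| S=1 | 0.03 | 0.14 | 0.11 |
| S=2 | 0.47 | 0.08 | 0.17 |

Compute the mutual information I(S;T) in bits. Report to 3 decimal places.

Marginals: p(S) = (0.2800, 0.7200), p(T) = (0.5000, 0.2200, 0.2800).
I(S;T) = H(S) + H(T) − H(S,T).
H(S) = 0.8555, H(T) = 1.4948, H(S,T) = 2.1372.
I(S;T) = 0.8555 + 1.4948 − 2.1372 = 0.213 bits.

0.213 bits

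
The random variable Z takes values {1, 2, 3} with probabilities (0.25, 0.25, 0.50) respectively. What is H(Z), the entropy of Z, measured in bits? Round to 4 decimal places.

H(Z) = −Σ p·log₂ p.
  −(0.25)·log₂(0.25) = 0.50000
  −(0.25)·log₂(0.25) = 0.50000
  −(0.50)·log₂(0.50) = 0.50000
Sum: 0.50000 + 0.50000 + 0.50000 = 1.5000 bits.

1.5000 bits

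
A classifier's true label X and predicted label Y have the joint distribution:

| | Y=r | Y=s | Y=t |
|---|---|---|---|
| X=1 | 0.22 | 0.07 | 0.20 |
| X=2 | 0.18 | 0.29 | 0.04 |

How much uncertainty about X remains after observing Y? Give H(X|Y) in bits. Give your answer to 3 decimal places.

0.809 bits

Marginals: p(X) = (0.4900, 0.5100), p(Y) = (0.4000, 0.3600, 0.2400).
H(X|Y) = Σ p(Y) · H(X|Y=·).
  Y=r: p=0.4000, H(X|Y=r) = 0.9928
  Y=s: p=0.3600, H(X|Y=s) = 0.7107
  Y=t: p=0.2400, H(X|Y=t) = 0.6500
Weighted sum = 0.809 bits.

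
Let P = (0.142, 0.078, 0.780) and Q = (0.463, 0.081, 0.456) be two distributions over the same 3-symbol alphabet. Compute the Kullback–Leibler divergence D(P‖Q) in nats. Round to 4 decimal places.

D(P‖Q) = Σ p·ln(p/q).
  0.142·ln(0.142/0.463) = -0.16783
  0.078·ln(0.078/0.081) = -0.00294
  0.780·ln(0.780/0.456) = 0.41870
D(P‖Q) = 0.2479 nats.

0.2479 nats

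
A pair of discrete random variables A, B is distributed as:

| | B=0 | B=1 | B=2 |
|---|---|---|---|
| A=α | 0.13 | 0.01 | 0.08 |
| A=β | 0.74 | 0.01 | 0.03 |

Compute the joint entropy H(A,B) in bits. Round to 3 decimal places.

H(A,B) = −Σ p(x,y)·log₂ p(x,y) over all 6 cells.
  cell (α,0): −0.13·log₂0.13 = 0.3826
  cell (α,1): −0.01·log₂0.01 = 0.0664
  cell (α,2): −0.08·log₂0.08 = 0.2915
  cell (β,0): −0.74·log₂0.74 = 0.3215
  cell (β,1): −0.01·log₂0.01 = 0.0664
  cell (β,2): −0.03·log₂0.03 = 0.1518
Sum = 1.280 bits.

1.280 bits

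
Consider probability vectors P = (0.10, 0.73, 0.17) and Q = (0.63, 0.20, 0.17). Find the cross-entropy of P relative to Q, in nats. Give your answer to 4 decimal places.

1.5223 nats

H(P,Q) = −Σ p·ln q.
  −0.10·ln(0.63) = 0.04620
  −0.73·ln(0.20) = 1.17489
  −0.17·ln(0.17) = 0.30123
H(P,Q) = 1.5223 nats.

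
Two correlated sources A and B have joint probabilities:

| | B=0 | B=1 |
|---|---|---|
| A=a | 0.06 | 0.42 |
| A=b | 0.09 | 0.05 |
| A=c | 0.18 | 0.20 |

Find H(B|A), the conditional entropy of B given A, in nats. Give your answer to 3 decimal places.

0.535 nats

Marginals: p(A) = (0.4800, 0.1400, 0.3800), p(B) = (0.3300, 0.6700).
H(B|A) = Σ p(A) · H(B|A=·).
  A=a: p=0.4800, H(B|A=a) = 0.3768
  A=b: p=0.1400, H(B|A=b) = 0.6518
  A=c: p=0.3800, H(B|A=c) = 0.6918
Weighted sum = 0.535 nats.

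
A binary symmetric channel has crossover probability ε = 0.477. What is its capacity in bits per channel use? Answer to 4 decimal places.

0.0015 bits

Binary symmetric channel: C = 1 − h₂(ε) where h₂ is the binary entropy function.
h₂(0.477) = −0.477·log₂0.477 − 0.523·log₂0.523 = 0.9985.
C = 1 − 0.9985 = 0.0015 bits per channel use.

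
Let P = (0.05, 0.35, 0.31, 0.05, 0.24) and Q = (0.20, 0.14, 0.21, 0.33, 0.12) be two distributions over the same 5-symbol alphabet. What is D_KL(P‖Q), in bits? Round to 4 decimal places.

0.6407 bits

D(P‖Q) = Σ p·log₂(p/q).
  0.05·log₂(0.05/0.20) = -0.10000
  0.35·log₂(0.35/0.14) = 0.46267
  0.31·log₂(0.31/0.21) = 0.17418
  0.05·log₂(0.05/0.33) = -0.13612
  0.24·log₂(0.24/0.12) = 0.24000
D(P‖Q) = 0.6407 bits.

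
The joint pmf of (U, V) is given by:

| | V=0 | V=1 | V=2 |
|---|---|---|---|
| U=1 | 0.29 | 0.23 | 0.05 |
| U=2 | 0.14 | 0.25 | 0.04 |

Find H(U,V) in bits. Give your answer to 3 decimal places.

H(U,V) = −Σ p(x,y)·log₂ p(x,y) over all 6 cells.
  cell (1,0): −0.29·log₂0.29 = 0.5179
  cell (1,1): −0.23·log₂0.23 = 0.4877
  cell (1,2): −0.05·log₂0.05 = 0.2161
  cell (2,0): −0.14·log₂0.14 = 0.3971
  cell (2,1): −0.25·log₂0.25 = 0.5000
  cell (2,2): −0.04·log₂0.04 = 0.1858
Sum = 2.305 bits.

2.305 bits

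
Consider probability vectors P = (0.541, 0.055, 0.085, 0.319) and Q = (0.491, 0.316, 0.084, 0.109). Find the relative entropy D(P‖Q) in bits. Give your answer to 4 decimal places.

0.4326 bits

D(P‖Q) = Σ p·log₂(p/q).
  0.541·log₂(0.541/0.491) = 0.07569
  0.055·log₂(0.055/0.316) = -0.13873
  0.085·log₂(0.085/0.084) = 0.00145
  0.319·log₂(0.319/0.109) = 0.49420
D(P‖Q) = 0.4326 bits.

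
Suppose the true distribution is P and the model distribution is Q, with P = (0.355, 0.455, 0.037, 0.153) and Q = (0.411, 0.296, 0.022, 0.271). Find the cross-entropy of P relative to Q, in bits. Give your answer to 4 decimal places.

H(P,Q) = −Σ p·log₂ q.
  −0.355·log₂(0.411) = 0.45539
  −0.455·log₂(0.296) = 0.79913
  −0.037·log₂(0.022) = 0.20374
  −0.153·log₂(0.271) = 0.28820
H(P,Q) = 1.7465 bits.

1.7465 bits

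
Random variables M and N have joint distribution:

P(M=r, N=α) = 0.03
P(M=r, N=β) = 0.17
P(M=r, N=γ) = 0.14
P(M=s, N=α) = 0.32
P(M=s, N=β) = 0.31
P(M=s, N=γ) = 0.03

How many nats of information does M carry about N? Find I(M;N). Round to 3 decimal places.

0.147 nats

Marginals: p(M) = (0.3400, 0.6600), p(N) = (0.3500, 0.4800, 0.1700).
I(M;N) = H(M) + H(N) − H(M,N).
H(M) = 0.6410, H(N) = 1.0210, H(M,N) = 1.5146.
I(M;N) = 0.6410 + 1.0210 − 1.5146 = 0.147 nats.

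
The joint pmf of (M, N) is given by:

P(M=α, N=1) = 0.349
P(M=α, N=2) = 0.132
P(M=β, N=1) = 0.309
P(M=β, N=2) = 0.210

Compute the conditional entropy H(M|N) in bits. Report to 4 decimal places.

Chain rule: H(M|N) = H(M,N) − H(N).
Marginals: p(M) = (0.4810, 0.5190), p(N) = (0.6580, 0.3420).
H(M,N) = 1.9120 bits; H(N) = 0.9267 bits.
H(M|N) = 1.9120 − 0.9267 = 0.9853 bits.

0.9853 bits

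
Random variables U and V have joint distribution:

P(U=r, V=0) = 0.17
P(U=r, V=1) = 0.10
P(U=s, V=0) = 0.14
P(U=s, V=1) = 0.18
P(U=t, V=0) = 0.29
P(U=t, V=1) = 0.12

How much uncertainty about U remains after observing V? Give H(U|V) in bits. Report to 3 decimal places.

1.523 bits

Chain rule: H(U|V) = H(U,V) − H(V).
Marginals: p(U) = (0.2700, 0.3200, 0.4100), p(V) = (0.6000, 0.4000).
H(U,V) = 2.4942 bits; H(V) = 0.9710 bits.
H(U|V) = 2.4942 − 0.9710 = 1.523 bits.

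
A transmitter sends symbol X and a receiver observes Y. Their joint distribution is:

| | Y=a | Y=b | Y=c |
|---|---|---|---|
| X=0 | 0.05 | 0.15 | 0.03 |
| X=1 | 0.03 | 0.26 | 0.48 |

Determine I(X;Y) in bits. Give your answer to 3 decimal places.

Marginals: p(X) = (0.2300, 0.7700), p(Y) = (0.0800, 0.4100, 0.5100).
I(X;Y) = Σ p(x,y)·log₂[p(x,y)/(p(x)p(y))].
  (0,a): 0.05·log₂(2.7174) = 0.0721
  (0,b): 0.15·log₂(1.5907) = 0.1004
  (0,c): 0.03·log₂(0.2558) = -0.0590
  (1,a): 0.03·log₂(0.4870) = -0.0311
  (1,b): 0.26·log₂(0.8236) = -0.0728
  (1,c): 0.48·log₂(1.2223) = 0.1390
Sum = 0.149 bits.

0.149 bits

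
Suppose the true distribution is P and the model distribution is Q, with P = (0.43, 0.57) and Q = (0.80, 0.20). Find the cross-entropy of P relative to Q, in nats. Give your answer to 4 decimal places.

1.0133 nats

H(P,Q) = −Σ p·ln q.
  −0.43·ln(0.80) = 0.09595
  −0.57·ln(0.20) = 0.91738
H(P,Q) = 1.0133 nats.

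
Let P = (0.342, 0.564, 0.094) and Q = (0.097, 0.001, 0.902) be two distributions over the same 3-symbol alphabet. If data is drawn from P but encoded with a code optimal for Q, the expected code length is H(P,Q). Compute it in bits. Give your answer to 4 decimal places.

6.7858 bits

H(P,Q) = −Σ p·log₂ q.
  −0.342·log₂(0.097) = 1.15113
  −0.564·log₂(0.001) = 5.62070
  −0.094·log₂(0.902) = 0.01399
H(P,Q) = 6.7858 bits.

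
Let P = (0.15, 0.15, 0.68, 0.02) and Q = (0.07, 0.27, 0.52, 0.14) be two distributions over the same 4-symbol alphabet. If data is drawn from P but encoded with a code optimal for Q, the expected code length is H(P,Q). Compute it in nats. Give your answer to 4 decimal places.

1.0793 nats

H(P,Q) = −Σ p·ln q.
  −0.15·ln(0.07) = 0.39889
  −0.15·ln(0.27) = 0.19640
  −0.68·ln(0.52) = 0.44467
  −0.02·ln(0.14) = 0.03932
H(P,Q) = 1.0793 nats.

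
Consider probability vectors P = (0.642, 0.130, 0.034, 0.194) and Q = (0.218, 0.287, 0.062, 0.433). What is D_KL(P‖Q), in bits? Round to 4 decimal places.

D(P‖Q) = Σ p·log₂(p/q).
  0.642·log₂(0.642/0.218) = 1.00039
  0.130·log₂(0.130/0.287) = -0.14853
  0.034·log₂(0.034/0.062) = -0.02947
  0.194·log₂(0.194/0.433) = -0.22471
D(P‖Q) = 0.5977 bits.

0.5977 bits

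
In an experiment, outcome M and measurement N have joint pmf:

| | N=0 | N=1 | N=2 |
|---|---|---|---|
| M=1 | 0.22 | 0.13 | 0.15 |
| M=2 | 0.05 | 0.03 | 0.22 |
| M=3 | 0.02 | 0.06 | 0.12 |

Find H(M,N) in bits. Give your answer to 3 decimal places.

H(M,N) = −Σ p(x,y)·log₂ p(x,y) over all 9 cells.
  cell (1,0): −0.22·log₂0.22 = 0.4806
  cell (1,1): −0.13·log₂0.13 = 0.3826
  cell (1,2): −0.15·log₂0.15 = 0.4105
  cell (2,0): −0.05·log₂0.05 = 0.2161
  cell (2,1): −0.03·log₂0.03 = 0.1518
  cell (2,2): −0.22·log₂0.22 = 0.4806
  cell (3,0): −0.02·log₂0.02 = 0.1129
  cell (3,1): −0.06·log₂0.06 = 0.2435
  cell (3,2): −0.12·log₂0.12 = 0.3671
Sum = 2.846 bits.

2.846 bits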